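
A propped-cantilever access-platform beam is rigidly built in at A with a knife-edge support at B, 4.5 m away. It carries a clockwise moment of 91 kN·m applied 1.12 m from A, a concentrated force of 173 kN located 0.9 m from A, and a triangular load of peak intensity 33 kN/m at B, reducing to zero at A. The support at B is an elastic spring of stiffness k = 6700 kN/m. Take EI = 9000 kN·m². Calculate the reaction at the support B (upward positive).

R_B = 61.05 kN

Release the roller at B. Primary structure: cantilever fixed at A.
Primary-structure tip deflection at B by superposition:
  clockwise couple 91 at a = 1.12: M₀a(2L − a)/(2EI) = 401.6/EI
  point load 173 at a = 0.9: Pa²(3L − a)/(6EI) = 294.3/EI
  triangular load, peak 33 at the free end: 11w₀L⁴/(120EI) = 1240/EI
  δ_0 = 1936/EI
Flexibility coefficient — unit upward force at B: δ_{BB} = L³/(3EI) = 30.38/EI.
With EI = 9000 kN·m²: δ_0 = 0.21514 m and δ_{BB} = 0.003375 m/kN.
Compatibility — the spring shortens by R_B/k under the reaction it provides: δ_0 − R_B·δ_{BB} = R_B/k. With 1/k = 0.000149 m/kN, R_B = δ_0 / (δ_{BB} + 1/k) = 0.21514 / (0.003375 + 0.000149) = 61.05 kN.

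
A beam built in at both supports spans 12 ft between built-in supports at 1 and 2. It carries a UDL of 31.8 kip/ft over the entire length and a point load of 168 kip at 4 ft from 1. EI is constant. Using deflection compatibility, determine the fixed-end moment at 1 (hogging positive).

Take the two fixed-end moments M_1, M_2 as redundants; the released structure is the simple span 12.
Simple-span end rotations at 1 and 2 under the given loads:
  at 1: UDL 31.8: wL³/(24EI) = 2290/EI
  at 2: UDL 31.8: wL³/(24EI) = 2290/EI
  at 1: point load 168 at a = 4: Pab(L + b)/(6LEI) = 1493/EI
  at 2: point load 168 at a = 4: Pab(L + a)/(6LEI) = 1195/EI
  θ_10 = 3783/EI,  θ_20 = 3484/EI
Flexibility coefficients: a unit moment at one end gives L/(3EI) there and L/(6EI) at the far end, so f₁₁ = f₂₂ = 4/EI and f₁₂ = f₂₁ = 2/EI.
Compatibility — zero rotation at each built-in end:
  4 M_1 + 2 M_2 = 3783
  2 M_1 + 4 M_2 = 3484
Solving the pair gives M_1 = 680.3 kip·ft and M_2 = 530.9 kip·ft (hogging).

M_1 = 680.3 kip·ft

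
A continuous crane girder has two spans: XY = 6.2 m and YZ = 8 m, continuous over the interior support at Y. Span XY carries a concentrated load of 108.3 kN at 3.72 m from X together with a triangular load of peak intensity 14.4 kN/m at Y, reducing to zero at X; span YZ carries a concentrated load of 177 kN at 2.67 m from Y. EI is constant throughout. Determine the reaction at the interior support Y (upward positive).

Insert a hinge at Y; M_Y is the redundant, and each span becomes simply supported.
End slopes at the hinge Y, treating each span as simply supported:
  span XY: point load 108.3 at a = 3.72: Pab(L + a)/(6LEI) = 266.4/EI
  span XY: triangular load, peak 14.4: w₀L³/(45EI) = 76.26/EI
  span YZ: point load 177 at a = 2.67: Pab(L + b)/(6LEI) = 699.5/EI
  relative rotation θ_0 = (342.7 + 699.5)/EI = 1042/EI
A unit hogging moment at Y produces rotation L₁/(3EI) + L₂/(3EI) = 4.733/EI.
Slope continuity at Y: θ_0 = M_Y·4.733/EI, so M_Y = 1042/4.733 = 220.2 kN·m (hogging).
Span XY, ΣM about X with M_Y applied at Y: R_Y^{XY}·6.2 = 587.4 + 220.2, so R_Y^{XY} = 130.3 kN and R_X = 152.9 − 130.3 = 22.69 kN.
Span YZ, ΣM about Z: R_Y^{YZ}·8 = 943.4 + 220.2, so R_Y^{YZ} = 145.4 kN and R_Z = 177 − 145.4 = 31.55 kN.
R_Y = 130.3 + 145.4 = 275.7 kN.

R_Y = 275.7 kN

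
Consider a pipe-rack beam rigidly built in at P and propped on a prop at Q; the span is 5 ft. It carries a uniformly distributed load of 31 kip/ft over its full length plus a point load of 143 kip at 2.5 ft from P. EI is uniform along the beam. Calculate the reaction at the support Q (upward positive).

R_Q = 102.8 kip

Release the roller at Q. Primary structure: cantilever fixed at P.
Deflection at Q on the released cantilever, summing each load's contribution:
  UDL 31: wL⁴/(8EI) = 2422/EI
  point load 143 at a = 2.5: Pa²(3L − a)/(6EI) = 1862/EI
  δ_0 = 4284/EI
Flexibility coefficient — unit upward force at Q: δ_{QQ} = L³/(3EI) = 41.67/EI.
The prop prevents deflection at Q: R_Q = δ_0/δ_{QQ} = 4284/41.67 = 102.8 kip.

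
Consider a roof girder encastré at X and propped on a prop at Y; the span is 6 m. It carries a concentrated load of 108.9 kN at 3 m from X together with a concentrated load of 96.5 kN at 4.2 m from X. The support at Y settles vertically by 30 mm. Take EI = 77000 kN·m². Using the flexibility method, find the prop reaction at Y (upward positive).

Remove the prop at Y; the released (primary) structure is a cantilever built in at X.
Deflection at Y on the released cantilever, summing each load's contribution:
  point load 108.9 at a = 3: Pa²(3L − a)/(6EI) = 2450/EI
  point load 96.5 at a = 4.2: Pa²(3L − a)/(6EI) = 3915/EI
  δ_0 = 6365/EI
Flexibility coefficient — unit upward force at Y: δ_{YY} = L³/(3EI) = 72/EI.
With EI = 77000 kN·m²: δ_0 = 0.082668 m and δ_{YY} = 0.000935 m/kN.
Compatibility — the beam at Y must follow the support down by 0.03 m: δ_0 − R_Y·δ_{YY} = 0.03, so R_Y = (0.082668 − 0.03)/0.000935 = 56.33 kN.

R_Y = 56.33 kN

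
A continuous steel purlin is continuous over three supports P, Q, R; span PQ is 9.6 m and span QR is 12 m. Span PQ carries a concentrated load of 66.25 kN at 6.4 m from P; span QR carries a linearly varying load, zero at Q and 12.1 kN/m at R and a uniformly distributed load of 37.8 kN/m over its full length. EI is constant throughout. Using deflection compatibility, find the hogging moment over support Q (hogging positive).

M_Q = 486.8 kN·m

Insert a hinge at Q; M_Q is the redundant, and each span becomes simply supported.
End slopes at the hinge Q, treating each span as simply supported:
  span PQ: point load 66.25 at a = 6.4: Pab(L + a)/(6LEI) = 376.9/EI
  span QR: triangular load, peak 12.1: 7w₀L³/(360EI) = 406.6/EI
  span QR: UDL 37.8: wL³/(24EI) = 2722/EI
  relative rotation θ_0 = (376.9 + 3128)/EI = 3505/EI
A unit hogging moment at Q produces rotation L₁/(3EI) + L₂/(3EI) = 7.2/EI.
Compatibility: M_Q·(L₁+L₂)/(3EI) = θ_0, giving M_Q = 486.8 kN·m (hogging).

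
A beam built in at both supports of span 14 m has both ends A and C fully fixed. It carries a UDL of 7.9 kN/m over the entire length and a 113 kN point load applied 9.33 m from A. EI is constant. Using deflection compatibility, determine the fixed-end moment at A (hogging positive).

Release both end moments; the primary structure is a simply-supported span AC with redundants M_A and M_C.
End rotations of the released simple span under the applied load (×1/EI):
  at A: UDL 7.9: wL³/(24EI) = 903.2/EI
  at C: UDL 7.9: wL³/(24EI) = 903.2/EI
  at A: point load 113 at a = 9.33: Pab(L + b)/(6LEI) = 1094/EI
  at C: point load 113 at a = 9.33: Pab(L + a)/(6LEI) = 1367/EI
  θ_A0 = 1998/EI,  θ_C0 = 2271/EI
Flexibility coefficients: a unit moment at one end gives L/(3EI) there and L/(6EI) at the far end, so f₁₁ = f₂₂ = 4.667/EI and f₁₂ = f₂₁ = 2.333/EI.
Compatibility — zero rotation at each built-in end:
  4.667 M_A + 2.333 M_C = 1998
  2.333 M_A + 4.667 M_C = 2271
Solving the pair gives M_A = 246.3 kN·m and M_C = 363.4 kN·m (hogging).

M_A = 246.3 kN·m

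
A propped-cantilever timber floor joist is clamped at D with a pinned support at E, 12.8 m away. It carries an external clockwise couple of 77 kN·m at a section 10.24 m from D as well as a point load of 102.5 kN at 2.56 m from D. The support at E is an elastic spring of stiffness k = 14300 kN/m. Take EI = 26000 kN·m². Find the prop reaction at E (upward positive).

Choose R_E as the redundant. The primary structure is the cantilever fixed at D.
Primary-structure tip deflection at E by superposition:
  clockwise couple 77 at a = 10.24: M₀a(2L − a)/(2EI) = 6056/EI
  point load 102.5 at a = 2.56: Pa²(3L − a)/(6EI) = 4013/EI
  δ_0 = 10068/EI
Tip deflection under a unit load at E: L³/(3EI) = 699.1/EI.
With EI = 26000 kN·m²: δ_0 = 0.38723 m and δ_{EE} = 0.026887 m/kN.
Compatibility — the spring shortens by R_E/k under the reaction it provides: δ_0 − R_E·δ_{EE} = R_E/k. With 1/k = 0.00007 m/kN, R_E = δ_0 / (δ_{EE} + 1/k) = 0.38723 / (0.026887 + 0.00007) = 14.37 kN.

R_E = 14.37 kN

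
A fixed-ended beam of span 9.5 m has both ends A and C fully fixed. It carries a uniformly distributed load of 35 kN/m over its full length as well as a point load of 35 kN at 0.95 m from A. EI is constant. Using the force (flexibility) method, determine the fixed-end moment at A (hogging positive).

M_A = 290.2 kN·m

Release both end moments; the primary structure is a simply-supported span AC with redundants M_A and M_C.
On the primary (simply-supported) span, the end slopes from the loading are:
  at A: UDL 35: wL³/(24EI) = 1250/EI
  at C: UDL 35: wL³/(24EI) = 1250/EI
  at A: point load 35 at a = 0.95: Pab(L + b)/(6LEI) = 90.02/EI
  at C: point load 35 at a = 0.95: Pab(L + a)/(6LEI) = 52.12/EI
  θ_A0 = 1340/EI,  θ_C0 = 1302/EI
Flexibility coefficients: a unit moment at one end gives L/(3EI) there and L/(6EI) at the far end, so f₁₁ = f₂₂ = 3.167/EI and f₁₂ = f₂₁ = 1.583/EI.
Compatibility — zero rotation at each built-in end:
  3.167 M_A + 1.583 M_C = 1340
  1.583 M_A + 3.167 M_C = 1302
Solving the pair gives M_A = 290.2 kN·m and M_C = 266.2 kN·m (hogging).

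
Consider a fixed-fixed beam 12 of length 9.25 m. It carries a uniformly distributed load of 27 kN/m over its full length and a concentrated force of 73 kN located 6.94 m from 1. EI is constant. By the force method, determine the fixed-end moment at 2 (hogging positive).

M_2 = 287.4 kN·m

Take the two fixed-end moments M_1, M_2 as redundants; the released structure is the simple span 12.
Simple-span end rotations at 1 and 2 under the given loads:
  at 1: UDL 27: wL³/(24EI) = 890.4/EI
  at 2: UDL 27: wL³/(24EI) = 890.4/EI
  at 1: point load 73 at a = 6.94: Pab(L + b)/(6LEI) = 243.8/EI
  at 2: point load 73 at a = 6.94: Pab(L + a)/(6LEI) = 341.4/EI
  θ_10 = 1134/EI,  θ_20 = 1232/EI
Flexibility coefficients: a unit moment at one end gives L/(3EI) there and L/(6EI) at the far end, so f₁₁ = f₂₂ = 3.083/EI and f₁₂ = f₂₁ = 1.542/EI.
Compatibility — zero rotation at each built-in end:
  3.083 M_1 + 1.542 M_2 = 1134
  1.542 M_1 + 3.083 M_2 = 1232
Solving the pair gives M_1 = 224.1 kN·m and M_2 = 287.4 kN·m (hogging).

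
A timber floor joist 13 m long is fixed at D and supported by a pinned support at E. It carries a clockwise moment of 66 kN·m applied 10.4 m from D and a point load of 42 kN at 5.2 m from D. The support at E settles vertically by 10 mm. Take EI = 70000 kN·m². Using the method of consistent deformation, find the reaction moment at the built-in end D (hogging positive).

M_D = 88.22 kN·m

Remove the prop at E; the released (primary) structure is a cantilever built in at D.
Free-end deflection of the primary structure under the applied loading (downward +):
  clockwise couple 66 at a = 10.4: M₀a(2L − a)/(2EI) = 5354/EI
  point load 42 at a = 5.2: Pa²(3L − a)/(6EI) = 6398/EI
  δ_0 = 11752/EI
Flexibility coefficient — unit upward force at E: δ_{EE} = L³/(3EI) = 732.3/EI.
With EI = 70000 kN·m²: δ_0 = 0.16788 m and δ_{EE} = 0.010462 m/kN.
Compatibility — the beam at E must follow the support down by 0.01 m: δ_0 − R_E·δ_{EE} = 0.01, so R_E = (0.16788 − 0.01)/0.010462 = 15.09 kN.
Moment equilibrium about D: M_D = Σ(load moments about D) − R_E·L = 284.4 − 15.09×13 = 88.22 kN·m.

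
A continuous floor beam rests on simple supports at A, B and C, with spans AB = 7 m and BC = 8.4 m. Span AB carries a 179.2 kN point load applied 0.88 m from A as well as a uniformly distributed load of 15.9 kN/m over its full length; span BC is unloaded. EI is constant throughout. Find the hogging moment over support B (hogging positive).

M_B = 79.54 kN·m

Release continuity at B by inserting a hinge; the redundant is the internal moment M_B. The primary structure is two simply-supported spans AB and BC.
Discontinuity in slope at B on the released structure — sum the simple-span end rotations:
  span AB: point load 179.2 at a = 0.88: Pab(L + a)/(6LEI) = 181.1/EI
  span AB: UDL 15.9: wL³/(24EI) = 227.2/EI
  relative rotation θ_0 = (408.3 + 0)/EI = 408.3/EI
A unit hogging moment at B produces rotation L₁/(3EI) + L₂/(3EI) = 5.133/EI.
Compatibility: M_B·(L₁+L₂)/(3EI) = θ_0, giving M_B = 79.54 kN·m (hogging).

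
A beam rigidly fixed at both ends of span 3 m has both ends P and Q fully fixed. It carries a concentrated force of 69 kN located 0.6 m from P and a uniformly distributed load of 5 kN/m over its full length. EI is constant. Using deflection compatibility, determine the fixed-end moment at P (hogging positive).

M_P = 30.25 kN·m

Release both end moments; the primary structure is a simply-supported span PQ with redundants M_P and M_Q.
End rotations of the released simple span under the applied load (×1/EI):
  at P: point load 69 at a = 0.6: Pab(L + b)/(6LEI) = 29.81/EI
  at Q: point load 69 at a = 0.6: Pab(L + a)/(6LEI) = 19.87/EI
  at P: UDL 5: wL³/(24EI) = 5.625/EI
  at Q: UDL 5: wL³/(24EI) = 5.625/EI
  θ_P0 = 35.43/EI,  θ_Q0 = 25.5/EI
Flexibility coefficients: a unit moment at one end gives L/(3EI) there and L/(6EI) at the far end, so f₁₁ = f₂₂ = 1/EI and f₁₂ = f₂₁ = 0.5/EI.
Compatibility — zero rotation at each built-in end:
  1 M_P + 0.5 M_Q = 35.43
  0.5 M_P + 1 M_Q = 25.5
Solving the pair gives M_P = 30.25 kN·m and M_Q = 10.37 kN·m (hogging).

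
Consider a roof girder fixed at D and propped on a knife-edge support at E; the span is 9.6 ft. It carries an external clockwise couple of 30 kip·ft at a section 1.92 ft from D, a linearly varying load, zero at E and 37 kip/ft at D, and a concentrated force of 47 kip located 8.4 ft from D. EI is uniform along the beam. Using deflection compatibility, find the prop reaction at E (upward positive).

Remove the prop at E; the released (primary) structure is a cantilever built in at D.
Downward deflection at the released point E due to the loads:
  clockwise couple 30 at a = 1.92: M₀a(2L − a)/(2EI) = 497.7/EI
  triangular load, peak 37 at the fixed end: w₀L⁴/(30EI) = 10475/EI
  point load 47 at a = 8.4: Pa²(3L − a)/(6EI) = 11275/EI
  δ_0 = 22248/EI
Flexibility coefficient — unit upward force at E: δ_{EE} = L³/(3EI) = 294.9/EI.
Compatibility at E: δ_0 − R_E·δ_{EE} = 0, so R_E = 22248/294.9 = 75.44 kip.

R_E = 75.44 kip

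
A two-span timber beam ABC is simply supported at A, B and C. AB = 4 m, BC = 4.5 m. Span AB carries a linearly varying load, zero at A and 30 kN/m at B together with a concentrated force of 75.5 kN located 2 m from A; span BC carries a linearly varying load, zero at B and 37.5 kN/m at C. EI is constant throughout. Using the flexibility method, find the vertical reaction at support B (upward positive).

Insert a hinge at B; M_B is the redundant, and each span becomes simply supported.
End slopes at the hinge B, treating each span as simply supported:
  span AB: triangular load, peak 30: w₀L³/(45EI) = 42.67/EI
  span AB: point load 75.5 at a = 2: Pab(L + a)/(6LEI) = 75.5/EI
  span BC: triangular load, peak 37.5: 7w₀L³/(360EI) = 66.45/EI
  relative rotation θ_0 = (118.2 + 66.45)/EI = 184.6/EI
A unit hogging moment at B produces rotation L₁/(3EI) + L₂/(3EI) = 2.833/EI.
Slope continuity at B: θ_0 = M_B·2.833/EI, so M_B = 184.6/2.833 = 65.16 kN·m (hogging).
Span AB, ΣM about A with M_B applied at B: R_B^{AB}·4 = 311 + 65.16, so R_B^{AB} = 94.04 kN and R_A = 135.5 − 94.04 = 41.46 kN.
Span BC, ΣM about C: R_B^{BC}·4.5 = 126.6 + 65.16, so R_B^{BC} = 42.6 kN and R_C = 84.38 − 42.6 = 41.77 kN.
R_B = 94.04 + 42.6 = 136.6 kN.

R_B = 136.6 kN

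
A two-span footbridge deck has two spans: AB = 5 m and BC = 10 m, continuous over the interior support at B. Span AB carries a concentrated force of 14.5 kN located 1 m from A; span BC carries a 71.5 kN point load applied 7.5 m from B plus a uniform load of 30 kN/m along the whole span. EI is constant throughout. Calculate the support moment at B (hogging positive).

Take M_B as the redundant. Released structure: two simple spans AB and BC with a hinge at B.
Rotations at B on the released spans (each span's end-slope, ×1/EI):
  span AB: point load 14.5 at a = 1: Pab(L + a)/(6LEI) = 11.6/EI
  span BC: point load 71.5 at a = 7.5: Pab(L + b)/(6LEI) = 279.3/EI
  span BC: UDL 30: wL³/(24EI) = 1250/EI
  relative rotation θ_0 = (11.6 + 1529)/EI = 1541/EI
A unit hogging moment at B produces rotation L₁/(3EI) + L₂/(3EI) = 5/EI.
Slope continuity at B: θ_0 = M_B·5/EI, so M_B = 1541/5 = 308.2 kN·m (hogging).

M_B = 308.2 kN·m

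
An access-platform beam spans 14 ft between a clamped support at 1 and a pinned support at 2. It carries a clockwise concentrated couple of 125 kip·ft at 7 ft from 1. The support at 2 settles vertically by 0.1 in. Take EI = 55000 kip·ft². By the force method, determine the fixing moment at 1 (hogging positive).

Release the roller at 2. Primary structure: cantilever fixed at 1.
Primary-structure tip deflection at 2 by superposition:
  clockwise couple 125 at a = 7: M₀a(2L − a)/(2EI) = 9188/EI
Tip deflection under a unit load at 2: L³/(3EI) = 914.7/EI.
With EI = 55000 kip·ft²: δ_0 = 0.16705 ft and δ_{22} = 0.01663 ft/kip.
Compatibility — the beam at 2 must follow the support down by 0.008333 ft: δ_0 − R_2·δ_{22} = 0.008333, so R_2 = (0.16705 − 0.008333)/0.01663 = 9.544 kip.
Moment equilibrium about 1: M_1 = Σ(load moments about 1) − R_2·L = 125 − 9.544×14 = -8.61 kip·ft.

M_1 = -8.61 kip·ft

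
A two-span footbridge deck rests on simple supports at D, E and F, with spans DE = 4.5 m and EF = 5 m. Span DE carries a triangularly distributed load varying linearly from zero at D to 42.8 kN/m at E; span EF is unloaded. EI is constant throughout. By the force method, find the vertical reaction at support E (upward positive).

Release continuity at E by inserting a hinge; the redundant is the internal moment M_E. The primary structure is two simply-supported spans DE and EF.
End slopes at the hinge E, treating each span as simply supported:
  span DE: triangular load, peak 42.8: w₀L³/(45EI) = 86.67/EI
  relative rotation θ_0 = (86.67 + 0)/EI = 86.67/EI
A unit hogging moment at E produces rotation L₁/(3EI) + L₂/(3EI) = 3.167/EI.
Compatibility: M_E·(L₁+L₂)/(3EI) = θ_0, giving M_E = 27.37 kN·m (hogging).
Span DE, ΣM about D with M_E applied at E: R_E^{DE}·4.5 = 288.9 + 27.37, so R_E^{DE} = 70.28 kN and R_D = 96.3 − 70.28 = 26.02 kN.
Span EF, ΣM about F: R_E^{EF}·5 = 0 + 27.37, so R_E^{EF} = 5.474 kN and R_F = 0 − 5.474 = -5.474 kN.
R_E = 70.28 + 5.474 = 75.76 kN.

R_E = 75.76 kN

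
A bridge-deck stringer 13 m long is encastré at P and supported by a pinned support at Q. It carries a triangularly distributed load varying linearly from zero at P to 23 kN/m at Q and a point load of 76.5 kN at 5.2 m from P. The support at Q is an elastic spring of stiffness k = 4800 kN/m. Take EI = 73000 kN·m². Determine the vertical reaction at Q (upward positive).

R_Q = 96.14 kN

Release the roller at Q. Primary structure: cantilever fixed at P.
Downward deflection at the released point Q due to the loads:
  triangular load, peak 23 at the free end: 11w₀L⁴/(120EI) = 60216/EI
  point load 76.5 at a = 5.2: Pa²(3L − a)/(6EI) = 11653/EI
  δ_0 = 71869/EI
Tip deflection under a unit load at Q: L³/(3EI) = 732.3/EI.
With EI = 73000 kN·m²: δ_0 = 0.98451 m and δ_{QQ} = 0.010032 m/kN.
Compatibility — the spring shortens by R_Q/k under the reaction it provides: δ_0 − R_Q·δ_{QQ} = R_Q/k. With 1/k = 0.000208 m/kN, R_Q = δ_0 / (δ_{QQ} + 1/k) = 0.98451 / (0.010032 + 0.000208) = 96.14 kN.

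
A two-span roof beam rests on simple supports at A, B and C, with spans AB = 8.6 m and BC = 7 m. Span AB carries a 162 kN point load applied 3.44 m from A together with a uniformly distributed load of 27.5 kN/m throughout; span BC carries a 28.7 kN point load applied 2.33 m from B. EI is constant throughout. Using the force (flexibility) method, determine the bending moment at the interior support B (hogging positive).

Release continuity at B by inserting a hinge; the redundant is the internal moment M_B. The primary structure is two simply-supported spans AB and BC.
Rotations at B on the released spans (each span's end-slope, ×1/EI):
  span AB: point load 162 at a = 3.44: Pab(L + a)/(6LEI) = 671/EI
  span AB: UDL 27.5: wL³/(24EI) = 728.8/EI
  span BC: point load 28.7 at a = 2.33: Pab(L + b)/(6LEI) = 86.77/EI
  relative rotation θ_0 = (1400 + 86.77)/EI = 1487/EI
A unit hogging moment at B produces rotation L₁/(3EI) + L₂/(3EI) = 5.2/EI.
Compatibility: M_B·(L₁+L₂)/(3EI) = θ_0, giving M_B = 285.9 kN·m (hogging).

M_B = 285.9 kN·m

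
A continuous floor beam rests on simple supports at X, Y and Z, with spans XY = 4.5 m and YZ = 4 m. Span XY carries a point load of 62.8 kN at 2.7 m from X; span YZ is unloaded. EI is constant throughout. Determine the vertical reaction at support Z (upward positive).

R_Z = -7.181 kN

Insert a hinge at Y; M_Y is the redundant, and each span becomes simply supported.
Rotations at Y on the released spans (each span's end-slope, ×1/EI):
  span XY: point load 62.8 at a = 2.7: Pab(L + a)/(6LEI) = 81.39/EI
  relative rotation θ_0 = (81.39 + 0)/EI = 81.39/EI
A unit hogging moment at Y produces rotation L₁/(3EI) + L₂/(3EI) = 2.833/EI.
Slope continuity at Y: θ_0 = M_Y·2.833/EI, so M_Y = 81.39/2.833 = 28.73 kN·m (hogging).
Span YZ, ΣM about Z: R_Y^{YZ}·4 = 0 + 28.73, so R_Y^{YZ} = 7.181 kN and R_Z = 0 − 7.181 = -7.181 kN.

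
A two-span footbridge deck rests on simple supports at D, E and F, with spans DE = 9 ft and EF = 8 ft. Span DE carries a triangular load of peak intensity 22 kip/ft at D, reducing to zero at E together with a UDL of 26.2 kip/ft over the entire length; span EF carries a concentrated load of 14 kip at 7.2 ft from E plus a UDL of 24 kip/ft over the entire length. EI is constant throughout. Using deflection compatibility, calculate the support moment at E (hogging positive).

Release continuity at E by inserting a hinge; the redundant is the internal moment M_E. The primary structure is two simply-supported spans DE and EF.
End slopes at the hinge E, treating each span as simply supported:
  span DE: triangular load, peak 22: 7w₀L³/(360EI) = 311.9/EI
  span DE: UDL 26.2: wL³/(24EI) = 795.8/EI
  span EF: point load 14 at a = 7.2: Pab(L + b)/(6LEI) = 14.78/EI
  span EF: UDL 24: wL³/(24EI) = 512/EI
  relative rotation θ_0 = (1108 + 526.8)/EI = 1634/EI
A unit hogging moment at E produces rotation L₁/(3EI) + L₂/(3EI) = 5.667/EI.
Compatibility: M_E·(L₁+L₂)/(3EI) = θ_0, giving M_E = 288.4 kip·ft (hogging).

M_E = 288.4 kip·ft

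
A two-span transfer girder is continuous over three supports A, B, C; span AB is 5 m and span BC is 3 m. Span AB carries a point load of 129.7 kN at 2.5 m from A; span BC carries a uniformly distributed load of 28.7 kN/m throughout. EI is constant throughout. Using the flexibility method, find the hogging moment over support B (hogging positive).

Take M_B as the redundant. Released structure: two simple spans AB and BC with a hinge at B.
End slopes at the hinge B, treating each span as simply supported:
  span AB: point load 129.7 at a = 2.5: Pab(L + a)/(6LEI) = 202.7/EI
  span BC: UDL 28.7: wL³/(24EI) = 32.29/EI
  relative rotation θ_0 = (202.7 + 32.29)/EI = 234.9/EI
A unit hogging moment at B produces rotation L₁/(3EI) + L₂/(3EI) = 2.667/EI.
Slope continuity at B: θ_0 = M_B·2.667/EI, so M_B = 234.9/2.667 = 88.1 kN·m (hogging).

M_B = 88.1 kN·m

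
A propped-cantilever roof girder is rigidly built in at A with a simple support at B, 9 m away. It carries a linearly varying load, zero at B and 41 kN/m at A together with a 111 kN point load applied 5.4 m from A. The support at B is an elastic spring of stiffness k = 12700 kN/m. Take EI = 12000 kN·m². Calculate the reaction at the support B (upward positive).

Take the reaction at B as the redundant and release it; the primary structure is a cantilever fixed at A.
Free-end deflection of the primary structure under the applied loading (downward +):
  triangular load, peak 41 at the fixed end: w₀L⁴/(30EI) = 8967/EI
  point load 111 at a = 5.4: Pa²(3L − a)/(6EI) = 11652/EI
  δ_0 = 20619/EI
Flexibility coefficient — unit upward force at B: δ_{BB} = L³/(3EI) = 243/EI.
With EI = 12000 kN·m²: δ_0 = 1.7183 m and δ_{BB} = 0.02025 m/kN.
Compatibility — the spring shortens by R_B/k under the reaction it provides: δ_0 − R_B·δ_{BB} = R_B/k. With 1/k = 0.000079 m/kN, R_B = δ_0 / (δ_{BB} + 1/k) = 1.7183 / (0.02025 + 0.000079) = 84.52 kN.

R_B = 84.52 kN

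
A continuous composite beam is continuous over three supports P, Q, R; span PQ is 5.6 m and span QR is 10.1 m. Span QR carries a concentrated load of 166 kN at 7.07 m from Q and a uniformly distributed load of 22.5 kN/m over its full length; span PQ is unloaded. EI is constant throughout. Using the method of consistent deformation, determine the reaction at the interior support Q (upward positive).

Take M_Q as the redundant. Released structure: two simple spans PQ and QR with a hinge at Q.
Discontinuity in slope at Q on the released structure — sum the simple-span end rotations:
  span QR: point load 166 at a = 7.07: Pab(L + b)/(6LEI) = 770.5/EI
  span QR: UDL 22.5: wL³/(24EI) = 965.9/EI
  relative rotation θ_0 = (0 + 1736)/EI = 1736/EI
A unit hogging moment at Q produces rotation L₁/(3EI) + L₂/(3EI) = 5.233/EI.
Compatibility: M_Q·(L₁+L₂)/(3EI) = θ_0, giving M_Q = 331.8 kN·m (hogging).
Span PQ, ΣM about P with M_Q applied at Q: R_Q^{PQ}·5.6 = 0 + 331.8, so R_Q^{PQ} = 59.25 kN and R_P = 0 − 59.25 = -59.25 kN.
Span QR, ΣM about R: R_Q^{QR}·10.1 = 1651 + 331.8, so R_Q^{QR} = 196.3 kN and R_R = 393.2 − 196.3 = 197 kN.
R_Q = 59.25 + 196.3 = 255.5 kN.

R_Q = 255.5 kN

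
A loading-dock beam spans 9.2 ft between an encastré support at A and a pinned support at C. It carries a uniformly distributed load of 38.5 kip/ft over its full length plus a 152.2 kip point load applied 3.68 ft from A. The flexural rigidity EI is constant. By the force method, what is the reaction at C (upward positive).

Remove the prop at C; the released (primary) structure is a cantilever built in at A.
Primary-structure tip deflection at C by superposition:
  UDL 38.5: wL⁴/(8EI) = 34476/EI
  point load 152.2 at a = 3.68: Pa²(3L − a)/(6EI) = 8217/EI
  δ_0 = 42694/EI
Tip deflection under a unit load at C: L³/(3EI) = 259.6/EI.
Compatibility at C: δ_0 − R_C·δ_{CC} = 0, so R_C = 42694/259.6 = 164.5 kip.

R_C = 164.5 kip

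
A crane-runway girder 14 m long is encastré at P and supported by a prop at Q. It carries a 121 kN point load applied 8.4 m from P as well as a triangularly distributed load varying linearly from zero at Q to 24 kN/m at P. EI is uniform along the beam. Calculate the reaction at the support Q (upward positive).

Take the reaction at Q as the redundant and release it; the primary structure is a cantilever fixed at P.
Free-end deflection of the primary structure under the applied loading (downward +):
  point load 121 at a = 8.4: Pa²(3L − a)/(6EI) = 47811/EI
  triangular load, peak 24 at the fixed end: w₀L⁴/(30EI) = 30733/EI
  δ_0 = 78544/EI
Tip deflection under a unit load at Q: L³/(3EI) = 914.7/EI.
The prop prevents deflection at Q: R_Q = δ_0/δ_{QQ} = 78544/914.7 = 85.87 kN.

R_Q = 85.87 kN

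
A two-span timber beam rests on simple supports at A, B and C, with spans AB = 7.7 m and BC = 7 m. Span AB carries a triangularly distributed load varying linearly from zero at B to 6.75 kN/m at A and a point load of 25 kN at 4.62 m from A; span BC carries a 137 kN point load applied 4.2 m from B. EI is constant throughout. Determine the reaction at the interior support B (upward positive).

Insert a hinge at B; M_B is the redundant, and each span becomes simply supported.
Rotations at B on the released spans (each span's end-slope, ×1/EI):
  span AB: triangular load, peak 6.75: 7w₀L³/(360EI) = 59.92/EI
  span AB: point load 25 at a = 4.62: Pab(L + a)/(6LEI) = 94.86/EI
  span BC: point load 137 at a = 4.2: Pab(L + b)/(6LEI) = 375.9/EI
  relative rotation θ_0 = (154.8 + 375.9)/EI = 530.7/EI
A unit hogging moment at B produces rotation L₁/(3EI) + L₂/(3EI) = 4.9/EI.
Compatibility: M_B·(L₁+L₂)/(3EI) = θ_0, giving M_B = 108.3 kN·m (hogging).
Span AB, ΣM about A with M_B applied at B: R_B^{AB}·7.7 = 182.2 + 108.3, so R_B^{AB} = 37.73 kN and R_A = 50.99 − 37.73 = 13.26 kN.
Span BC, ΣM about C: R_B^{BC}·7 = 383.6 + 108.3, so R_B^{BC} = 70.27 kN and R_C = 137 − 70.27 = 66.73 kN.
R_B = 37.73 + 70.27 = 108 kN.

R_B = 108 kN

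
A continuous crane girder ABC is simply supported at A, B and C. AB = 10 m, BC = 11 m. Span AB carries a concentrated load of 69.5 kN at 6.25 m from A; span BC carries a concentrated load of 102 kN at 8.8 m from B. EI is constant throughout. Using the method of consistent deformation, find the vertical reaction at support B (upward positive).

Take M_B as the redundant. Released structure: two simple spans AB and BC with a hinge at B.
Rotations at B on the released spans (each span's end-slope, ×1/EI):
  span AB: point load 69.5 at a = 6.25: Pab(L + a)/(6LEI) = 441.2/EI
  span BC: point load 102 at a = 8.8: Pab(L + b)/(6LEI) = 394.9/EI
  relative rotation θ_0 = (441.2 + 394.9)/EI = 836.1/EI
A unit hogging moment at B produces rotation L₁/(3EI) + L₂/(3EI) = 7/EI.
Slope continuity at B: θ_0 = M_B·7/EI, so M_B = 836.1/7 = 119.4 kN·m (hogging).
Span AB, ΣM about A with M_B applied at B: R_B^{AB}·10 = 434.4 + 119.4, so R_B^{AB} = 55.38 kN and R_A = 69.5 − 55.38 = 14.12 kN.
Span BC, ΣM about C: R_B^{BC}·11 = 224.4 + 119.4, so R_B^{BC} = 31.26 kN and R_C = 102 − 31.26 = 70.74 kN.
R_B = 55.38 + 31.26 = 86.64 kN.

R_B = 86.64 kN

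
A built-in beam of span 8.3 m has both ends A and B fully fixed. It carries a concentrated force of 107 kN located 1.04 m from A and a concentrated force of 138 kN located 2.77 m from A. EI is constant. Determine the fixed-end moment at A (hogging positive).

Release both end moments; the primary structure is a simply-supported span AB with redundants M_A and M_B.
End rotations of the released simple span under the applied load (×1/EI):
  at A: point load 107 at a = 1.04: Pab(L + b)/(6LEI) = 252.4/EI
  at B: point load 107 at a = 1.04: Pab(L + a)/(6LEI) = 151.5/EI
  at A: point load 138 at a = 2.77: Pab(L + b)/(6LEI) = 587.1/EI
  at B: point load 138 at a = 2.77: Pab(L + a)/(6LEI) = 469.9/EI
  θ_A0 = 839.5/EI,  θ_B0 = 621.4/EI
Flexibility coefficients: a unit moment at one end gives L/(3EI) there and L/(6EI) at the far end, so f₁₁ = f₂₂ = 2.767/EI and f₁₂ = f₂₁ = 1.383/EI.
Compatibility — zero rotation at each built-in end:
  2.767 M_A + 1.383 M_B = 839.5
  1.383 M_A + 2.767 M_B = 621.4
Solving the pair gives M_A = 254.8 kN·m and M_B = 97.19 kN·m (hogging).

M_A = 254.8 kN·m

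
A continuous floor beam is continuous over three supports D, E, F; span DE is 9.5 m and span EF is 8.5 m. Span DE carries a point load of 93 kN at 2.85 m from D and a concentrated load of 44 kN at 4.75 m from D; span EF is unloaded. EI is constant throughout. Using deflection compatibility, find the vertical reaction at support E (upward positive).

R_E = 73.31 kN

Release continuity at E by inserting a hinge; the redundant is the internal moment M_E. The primary structure is two simply-supported spans DE and EF.
Discontinuity in slope at E on the released structure — sum the simple-span end rotations:
  span DE: point load 93 at a = 2.85: Pab(L + a)/(6LEI) = 381.9/EI
  span DE: point load 44 at a = 4.75: Pab(L + a)/(6LEI) = 248.2/EI
  relative rotation θ_0 = (630.1 + 0)/EI = 630.1/EI
A unit hogging moment at E produces rotation L₁/(3EI) + L₂/(3EI) = 6/EI.
Compatibility: M_E·(L₁+L₂)/(3EI) = θ_0, giving M_E = 105 kN·m (hogging).
Span DE, ΣM about D with M_E applied at E: R_E^{DE}·9.5 = 474.1 + 105, so R_E^{DE} = 60.95 kN and R_D = 137 − 60.95 = 76.05 kN.
Span EF, ΣM about F: R_E^{EF}·8.5 = 0 + 105, so R_E^{EF} = 12.35 kN and R_F = 0 − 12.35 = -12.35 kN.
R_E = 60.95 + 12.35 = 73.31 kN.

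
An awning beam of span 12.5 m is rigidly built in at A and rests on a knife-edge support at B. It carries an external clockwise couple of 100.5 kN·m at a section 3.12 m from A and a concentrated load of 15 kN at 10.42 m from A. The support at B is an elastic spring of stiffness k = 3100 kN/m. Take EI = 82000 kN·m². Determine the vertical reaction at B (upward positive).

Choose R_B as the redundant. The primary structure is the cantilever fixed at A.
Free-end deflection of the primary structure under the applied loading (downward +):
  clockwise couple 100.5 at a = 3.12: M₀a(2L − a)/(2EI) = 3430/EI
  point load 15 at a = 10.42: Pa²(3L − a)/(6EI) = 7351/EI
  δ_0 = 10781/EI
Flexibility coefficient — unit upward force at B: δ_{BB} = L³/(3EI) = 651/EI.
With EI = 82000 kN·m²: δ_0 = 0.13148 m and δ_{BB} = 0.00794 m/kN.
Compatibility — the spring shortens by R_B/k under the reaction it provides: δ_0 − R_B·δ_{BB} = R_B/k. With 1/k = 0.000323 m/kN, R_B = δ_0 / (δ_{BB} + 1/k) = 0.13148 / (0.00794 + 0.000323) = 15.91 kN.

R_B = 15.91 kN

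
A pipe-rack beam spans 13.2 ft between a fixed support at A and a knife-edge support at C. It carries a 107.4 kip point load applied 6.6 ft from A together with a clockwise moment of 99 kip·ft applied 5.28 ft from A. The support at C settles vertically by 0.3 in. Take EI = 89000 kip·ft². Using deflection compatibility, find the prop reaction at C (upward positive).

R_C = 37.86 kip

Choose R_C as the redundant. The primary structure is the cantilever fixed at A.
Downward deflection at the released point C due to the loads:
  point load 107.4 at a = 6.6: Pa²(3L − a)/(6EI) = 25731/EI
  clockwise couple 99 at a = 5.28: M₀a(2L − a)/(2EI) = 5520/EI
  δ_0 = 31251/EI
Flexibility coefficient — unit upward force at C: δ_{CC} = L³/(3EI) = 766.7/EI.
With EI = 89000 kip·ft²: δ_0 = 0.35113 ft and δ_{CC} = 0.008614 ft/kip.
Compatibility — the beam at C must follow the support down by 0.025 ft: δ_0 − R_C·δ_{CC} = 0.025, so R_C = (0.35113 − 0.025)/0.008614 = 37.86 kip.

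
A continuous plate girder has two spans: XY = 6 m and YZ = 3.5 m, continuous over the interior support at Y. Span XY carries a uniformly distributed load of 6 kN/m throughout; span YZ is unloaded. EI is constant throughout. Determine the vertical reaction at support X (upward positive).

R_X = 15.16 kN

Release continuity at Y by inserting a hinge; the redundant is the internal moment M_Y. The primary structure is two simply-supported spans XY and YZ.
Discontinuity in slope at Y on the released structure — sum the simple-span end rotations:
  span XY: UDL 6: wL³/(24EI) = 54/EI
  relative rotation θ_0 = (54 + 0)/EI = 54/EI
A unit hogging moment at Y produces rotation L₁/(3EI) + L₂/(3EI) = 3.167/EI.
Slope continuity at Y: θ_0 = M_Y·3.167/EI, so M_Y = 54/3.167 = 17.05 kN·m (hogging).
Span XY, ΣM about X with M_Y applied at Y: R_Y^{XY}·6 = 108 + 17.05, so R_Y^{XY} = 20.84 kN and R_X = 36 − 20.84 = 15.16 kN.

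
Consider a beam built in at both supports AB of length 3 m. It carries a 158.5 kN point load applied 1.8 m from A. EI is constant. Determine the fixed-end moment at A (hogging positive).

Release both end moments; the primary structure is a simply-supported span AB with redundants M_A and M_B.
On the primary (simply-supported) span, the end slopes from the loading are:
  at A: point load 158.5 at a = 1.8: Pab(L + b)/(6LEI) = 79.88/EI
  at B: point load 158.5 at a = 1.8: Pab(L + a)/(6LEI) = 91.3/EI
  θ_A0 = 79.88/EI,  θ_B0 = 91.3/EI
Flexibility coefficients: a unit moment at one end gives L/(3EI) there and L/(6EI) at the far end, so f₁₁ = f₂₂ = 1/EI and f₁₂ = f₂₁ = 0.5/EI.
Compatibility — zero rotation at each built-in end:
  1 M_A + 0.5 M_B = 79.88
  0.5 M_A + 1 M_B = 91.3
Solving the pair gives M_A = 45.65 kN·m and M_B = 68.47 kN·m (hogging).

M_A = 45.65 kN·m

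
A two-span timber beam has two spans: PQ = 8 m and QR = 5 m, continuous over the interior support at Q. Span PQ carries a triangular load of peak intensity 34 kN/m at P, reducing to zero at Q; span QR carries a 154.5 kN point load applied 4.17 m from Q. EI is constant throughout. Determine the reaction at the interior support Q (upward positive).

Release continuity at Q by inserting a hinge; the redundant is the internal moment M_Q. The primary structure is two simply-supported spans PQ and QR.
Rotations at Q on the released spans (each span's end-slope, ×1/EI):
  span PQ: triangular load, peak 34: 7w₀L³/(360EI) = 338.5/EI
  span QR: point load 154.5 at a = 4.17: Pab(L + b)/(6LEI) = 103.9/EI
  relative rotation θ_0 = (338.5 + 103.9)/EI = 442.4/EI
A unit hogging moment at Q produces rotation L₁/(3EI) + L₂/(3EI) = 4.333/EI.
Slope continuity at Q: θ_0 = M_Q·4.333/EI, so M_Q = 442.4/4.333 = 102.1 kN·m (hogging).
Span PQ, ΣM about P with M_Q applied at Q: R_Q^{PQ}·8 = 362.7 + 102.1, so R_Q^{PQ} = 58.1 kN and R_P = 136 − 58.1 = 77.9 kN.
Span QR, ΣM about R: R_Q^{QR}·5 = 128.2 + 102.1, so R_Q^{QR} = 46.07 kN and R_R = 154.5 − 46.07 = 108.4 kN.
R_Q = 58.1 + 46.07 = 104.2 kN.

R_Q = 104.2 kN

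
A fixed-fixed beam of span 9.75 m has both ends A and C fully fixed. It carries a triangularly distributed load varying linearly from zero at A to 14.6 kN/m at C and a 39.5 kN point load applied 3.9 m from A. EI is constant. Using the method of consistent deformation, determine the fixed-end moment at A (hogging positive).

M_A = 101.7 kN·m

Take the two fixed-end moments M_A, M_C as redundants; the released structure is the simple span AC.
Simple-span end rotations at A and C under the given loads:
  at A: triangular load, peak 14.6: 7w₀L³/(360EI) = 263.1/EI
  at C: triangular load, peak 14.6: w₀L³/(45EI) = 300.7/EI
  at A: point load 39.5 at a = 3.9: Pab(L + b)/(6LEI) = 240.3/EI
  at C: point load 39.5 at a = 3.9: Pab(L + a)/(6LEI) = 210.3/EI
  θ_A0 = 503.4/EI,  θ_C0 = 511/EI
Flexibility coefficients: a unit moment at one end gives L/(3EI) there and L/(6EI) at the far end, so f₁₁ = f₂₂ = 3.25/EI and f₁₂ = f₂₁ = 1.625/EI.
Compatibility — zero rotation at each built-in end:
  3.25 M_A + 1.625 M_C = 503.4
  1.625 M_A + 3.25 M_C = 511
Solving the pair gives M_A = 101.7 kN·m and M_C = 106.4 kN·m (hogging).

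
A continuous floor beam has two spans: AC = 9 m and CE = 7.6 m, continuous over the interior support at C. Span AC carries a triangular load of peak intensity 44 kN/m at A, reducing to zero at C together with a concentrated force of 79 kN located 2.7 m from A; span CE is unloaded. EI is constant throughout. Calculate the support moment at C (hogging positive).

Insert a hinge at C; M_C is the redundant, and each span becomes simply supported.
Discontinuity in slope at C on the released structure — sum the simple-span end rotations:
  span AC: triangular load, peak 44: 7w₀L³/(360EI) = 623.7/EI
  span AC: point load 79 at a = 2.7: Pab(L + a)/(6LEI) = 291.2/EI
  relative rotation θ_0 = (914.9 + 0)/EI = 914.9/EI
A unit hogging moment at C produces rotation L₁/(3EI) + L₂/(3EI) = 5.533/EI.
Compatibility: M_C·(L₁+L₂)/(3EI) = θ_0, giving M_C = 165.3 kN·m (hogging).

M_C = 165.3 kN·m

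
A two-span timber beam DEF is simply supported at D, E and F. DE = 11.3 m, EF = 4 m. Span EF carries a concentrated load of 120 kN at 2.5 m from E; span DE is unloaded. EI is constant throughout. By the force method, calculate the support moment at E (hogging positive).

M_E = 20.22 kN·m

Insert a hinge at E; M_E is the redundant, and each span becomes simply supported.
End slopes at the hinge E, treating each span as simply supported:
  span EF: point load 120 at a = 2.5: Pab(L + b)/(6LEI) = 103.1/EI
  relative rotation θ_0 = (0 + 103.1)/EI = 103.1/EI
A unit hogging moment at E produces rotation L₁/(3EI) + L₂/(3EI) = 5.1/EI.
Compatibility: M_E·(L₁+L₂)/(3EI) = θ_0, giving M_E = 20.22 kN·m (hogging).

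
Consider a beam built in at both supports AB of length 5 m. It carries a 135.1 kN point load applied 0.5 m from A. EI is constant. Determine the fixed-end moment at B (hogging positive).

Release both end moments; the primary structure is a simply-supported span AB with redundants M_A and M_B.
On the primary (simply-supported) span, the end slopes from the loading are:
  at A: point load 135.1 at a = 0.5: Pab(L + b)/(6LEI) = 96.26/EI
  at B: point load 135.1 at a = 0.5: Pab(L + a)/(6LEI) = 55.73/EI
  θ_A0 = 96.26/EI,  θ_B0 = 55.73/EI
Flexibility coefficients: a unit moment at one end gives L/(3EI) there and L/(6EI) at the far end, so f₁₁ = f₂₂ = 1.667/EI and f₁₂ = f₂₁ = 0.8333/EI.
Compatibility — zero rotation at each built-in end:
  1.667 M_A + 0.8333 M_B = 96.26
  0.8333 M_A + 1.667 M_B = 55.73
Solving the pair gives M_A = 54.72 kN·m and M_B = 6.08 kN·m (hogging).

M_B = 6.08 kN·m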